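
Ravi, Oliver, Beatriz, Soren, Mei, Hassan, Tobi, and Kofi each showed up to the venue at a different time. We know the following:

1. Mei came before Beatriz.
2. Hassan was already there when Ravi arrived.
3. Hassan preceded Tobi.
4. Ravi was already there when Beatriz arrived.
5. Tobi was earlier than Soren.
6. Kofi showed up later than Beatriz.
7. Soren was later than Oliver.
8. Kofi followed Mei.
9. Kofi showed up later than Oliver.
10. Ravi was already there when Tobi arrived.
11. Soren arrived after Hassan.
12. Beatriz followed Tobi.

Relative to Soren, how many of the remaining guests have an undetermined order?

3

Forced before Soren: Hassan, Oliver, Ravi, and Tobi.
That leaves Beatriz, Kofi, and Mei with no forced order relative to Soren — 3.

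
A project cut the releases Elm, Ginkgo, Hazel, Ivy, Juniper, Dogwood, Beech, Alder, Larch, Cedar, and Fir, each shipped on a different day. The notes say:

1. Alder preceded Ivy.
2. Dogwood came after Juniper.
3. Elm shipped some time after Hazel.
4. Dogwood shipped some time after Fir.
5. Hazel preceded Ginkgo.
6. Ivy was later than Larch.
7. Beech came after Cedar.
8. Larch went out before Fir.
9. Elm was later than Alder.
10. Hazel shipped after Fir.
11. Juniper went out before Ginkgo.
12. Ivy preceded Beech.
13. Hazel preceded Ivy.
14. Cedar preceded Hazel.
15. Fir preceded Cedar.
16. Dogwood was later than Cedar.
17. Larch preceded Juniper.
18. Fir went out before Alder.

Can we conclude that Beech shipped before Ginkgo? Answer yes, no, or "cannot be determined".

cannot be determined

No chain of stated constraints runs from Beech to Ginkgo, and none runs from Ginkgo to Beech either.
So the relative order of Beech and Ginkgo is not fixed by the given facts.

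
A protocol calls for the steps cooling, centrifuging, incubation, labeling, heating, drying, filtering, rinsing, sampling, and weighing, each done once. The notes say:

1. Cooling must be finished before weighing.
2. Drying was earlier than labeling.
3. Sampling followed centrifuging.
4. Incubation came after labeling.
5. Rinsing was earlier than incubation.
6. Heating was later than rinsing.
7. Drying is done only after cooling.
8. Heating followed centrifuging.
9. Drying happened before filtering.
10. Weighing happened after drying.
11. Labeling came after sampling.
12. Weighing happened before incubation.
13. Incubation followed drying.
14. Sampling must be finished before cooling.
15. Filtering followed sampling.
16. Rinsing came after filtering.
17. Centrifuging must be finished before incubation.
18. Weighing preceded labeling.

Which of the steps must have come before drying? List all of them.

Directly stated before drying: cooling.
Centrifuging reaches drying via centrifuging → sampling → cooling → drying.
Sampling reaches drying via sampling → cooling → drying.

centrifuging, cooling, sampling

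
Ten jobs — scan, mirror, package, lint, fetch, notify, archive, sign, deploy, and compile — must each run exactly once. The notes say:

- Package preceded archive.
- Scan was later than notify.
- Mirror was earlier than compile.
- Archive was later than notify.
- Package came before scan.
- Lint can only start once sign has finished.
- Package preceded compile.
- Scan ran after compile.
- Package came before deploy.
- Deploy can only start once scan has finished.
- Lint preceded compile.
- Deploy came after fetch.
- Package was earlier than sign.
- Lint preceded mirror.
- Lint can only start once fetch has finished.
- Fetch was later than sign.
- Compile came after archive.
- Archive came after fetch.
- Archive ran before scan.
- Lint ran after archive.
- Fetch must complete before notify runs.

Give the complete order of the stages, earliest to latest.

package, sign, fetch, notify, archive, lint, mirror, compile, scan, deploy

The constraints fix every adjacent pair, so only one ordering works:
package → sign → fetch → notify → archive → lint → mirror → compile → scan → deploy.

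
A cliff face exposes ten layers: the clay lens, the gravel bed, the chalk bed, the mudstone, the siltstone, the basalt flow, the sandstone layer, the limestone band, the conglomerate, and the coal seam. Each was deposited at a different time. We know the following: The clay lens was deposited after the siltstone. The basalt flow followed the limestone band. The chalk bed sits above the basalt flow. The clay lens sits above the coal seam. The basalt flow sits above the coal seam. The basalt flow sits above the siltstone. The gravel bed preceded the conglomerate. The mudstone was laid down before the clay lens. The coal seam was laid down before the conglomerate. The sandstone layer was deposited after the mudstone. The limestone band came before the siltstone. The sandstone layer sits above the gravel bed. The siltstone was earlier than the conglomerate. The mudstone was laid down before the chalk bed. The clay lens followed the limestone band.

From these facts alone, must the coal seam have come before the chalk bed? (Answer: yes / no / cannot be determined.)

Chain the constraints: the coal seam → the basalt flow → the chalk bed. Each link is directly stated, so the coal seam comes before the chalk bed.

yes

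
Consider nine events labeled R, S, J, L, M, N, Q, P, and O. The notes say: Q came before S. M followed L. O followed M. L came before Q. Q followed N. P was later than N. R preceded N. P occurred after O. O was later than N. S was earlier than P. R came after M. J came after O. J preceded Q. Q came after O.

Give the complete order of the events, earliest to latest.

The constraints fix every adjacent pair, so only one ordering works:
L → M → R → N → O → J → Q → S → P.

L, M, R, N, O, J, Q, S, P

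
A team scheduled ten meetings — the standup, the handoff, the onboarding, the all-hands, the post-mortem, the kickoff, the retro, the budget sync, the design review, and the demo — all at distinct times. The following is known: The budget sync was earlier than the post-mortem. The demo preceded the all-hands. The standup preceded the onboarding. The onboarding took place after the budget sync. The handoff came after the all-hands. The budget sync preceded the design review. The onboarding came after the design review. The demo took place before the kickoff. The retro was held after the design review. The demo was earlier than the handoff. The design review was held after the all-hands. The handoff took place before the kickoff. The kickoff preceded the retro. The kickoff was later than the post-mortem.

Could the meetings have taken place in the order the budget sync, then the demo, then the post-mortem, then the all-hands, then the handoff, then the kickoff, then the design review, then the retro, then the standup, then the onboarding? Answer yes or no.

Check each stated constraint against the proposed order — e.g. the budget sync is ahead of the design review; the budget sync is ahead of the onboarding. Every pair is in the required order; nothing is violated.

yes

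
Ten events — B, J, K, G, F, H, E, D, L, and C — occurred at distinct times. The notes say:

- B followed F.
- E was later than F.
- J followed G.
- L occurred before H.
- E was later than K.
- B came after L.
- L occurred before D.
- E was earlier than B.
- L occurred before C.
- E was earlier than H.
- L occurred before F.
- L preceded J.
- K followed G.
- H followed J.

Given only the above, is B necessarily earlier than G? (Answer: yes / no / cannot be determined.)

Tracing the constraints gives G → K → E → B, so G must come before B.
That means B cannot be before G.

no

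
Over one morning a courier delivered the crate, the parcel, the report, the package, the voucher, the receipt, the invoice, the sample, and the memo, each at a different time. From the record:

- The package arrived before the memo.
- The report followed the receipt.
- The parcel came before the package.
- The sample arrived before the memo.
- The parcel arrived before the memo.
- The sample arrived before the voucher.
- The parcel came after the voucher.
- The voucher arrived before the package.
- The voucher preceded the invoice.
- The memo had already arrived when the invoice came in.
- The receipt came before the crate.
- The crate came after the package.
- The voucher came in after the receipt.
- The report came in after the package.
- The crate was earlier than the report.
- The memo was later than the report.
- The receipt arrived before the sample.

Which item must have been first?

The receipt has a chain of constraints placing it before every other item, so the receipt must be first.

the receipt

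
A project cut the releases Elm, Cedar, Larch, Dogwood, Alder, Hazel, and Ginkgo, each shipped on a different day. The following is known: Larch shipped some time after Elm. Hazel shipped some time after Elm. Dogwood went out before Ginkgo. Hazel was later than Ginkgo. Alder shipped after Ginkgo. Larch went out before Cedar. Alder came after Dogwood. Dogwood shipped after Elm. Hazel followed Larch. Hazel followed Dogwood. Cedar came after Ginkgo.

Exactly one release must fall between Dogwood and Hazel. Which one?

Tracing the constraints gives Dogwood → Ginkgo → Hazel, so Ginkgo sits after Dogwood and before Hazel.
No other release is forced both after Dogwood and before Hazel.

Ginkgo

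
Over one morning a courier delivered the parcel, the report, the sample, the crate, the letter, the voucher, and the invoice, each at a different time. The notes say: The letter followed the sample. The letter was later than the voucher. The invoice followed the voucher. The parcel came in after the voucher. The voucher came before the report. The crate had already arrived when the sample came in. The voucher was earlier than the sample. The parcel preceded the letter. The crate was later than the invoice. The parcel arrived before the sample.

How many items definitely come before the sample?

Directly stated before the sample: the crate, the parcel, and the voucher.
The invoice reaches the sample via the invoice → the crate → the sample.
No chain forces the report (or any of the others) ahead of the sample.
That's the crate, the invoice, the parcel, and the voucher — 4 in all.

4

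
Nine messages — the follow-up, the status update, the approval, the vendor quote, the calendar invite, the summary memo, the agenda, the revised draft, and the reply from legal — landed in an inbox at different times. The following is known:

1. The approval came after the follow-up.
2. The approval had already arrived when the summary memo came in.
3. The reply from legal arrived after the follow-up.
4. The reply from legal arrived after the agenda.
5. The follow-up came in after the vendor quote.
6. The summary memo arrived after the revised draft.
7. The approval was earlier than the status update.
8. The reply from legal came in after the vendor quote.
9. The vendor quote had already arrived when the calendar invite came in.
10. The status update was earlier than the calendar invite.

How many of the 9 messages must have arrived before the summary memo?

Directly stated before the summary memo: the approval and the revised draft.
The follow-up reaches the summary memo via the follow-up → the approval → the summary memo.
The vendor quote reaches the summary memo via the vendor quote → the follow-up → the approval → the summary memo.
No chain forces the status update (or any of the others) ahead of the summary memo.
That's the approval, the follow-up, the revised draft, and the vendor quote — 4 in all.

4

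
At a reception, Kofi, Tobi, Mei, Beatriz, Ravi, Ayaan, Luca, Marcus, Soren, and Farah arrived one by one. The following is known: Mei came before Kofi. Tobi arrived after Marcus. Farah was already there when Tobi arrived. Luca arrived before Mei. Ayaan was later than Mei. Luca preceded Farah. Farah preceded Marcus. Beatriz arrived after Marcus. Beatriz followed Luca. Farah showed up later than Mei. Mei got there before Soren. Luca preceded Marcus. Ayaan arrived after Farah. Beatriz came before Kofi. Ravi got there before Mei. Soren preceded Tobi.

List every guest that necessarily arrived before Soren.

Directly stated before Soren: Mei.
Luca reaches Soren via Luca → Mei → Soren.
Ravi reaches Soren via Ravi → Mei → Soren.
No chain forces Ayaan (or any of the others) ahead of Soren.

Luca, Mei, Ravi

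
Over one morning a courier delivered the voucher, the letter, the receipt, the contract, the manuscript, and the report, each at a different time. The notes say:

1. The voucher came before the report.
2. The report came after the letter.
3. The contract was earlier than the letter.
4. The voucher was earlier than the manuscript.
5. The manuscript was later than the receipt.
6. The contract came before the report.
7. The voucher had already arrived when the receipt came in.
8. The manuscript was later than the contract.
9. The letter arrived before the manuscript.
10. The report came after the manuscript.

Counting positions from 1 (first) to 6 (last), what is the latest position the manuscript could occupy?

5

The manuscript must come before the report — 1 item forced after it.
Everything else can be placed before the manuscript in some valid order, so the manuscript can sit as late as position 6 − 1 = 5.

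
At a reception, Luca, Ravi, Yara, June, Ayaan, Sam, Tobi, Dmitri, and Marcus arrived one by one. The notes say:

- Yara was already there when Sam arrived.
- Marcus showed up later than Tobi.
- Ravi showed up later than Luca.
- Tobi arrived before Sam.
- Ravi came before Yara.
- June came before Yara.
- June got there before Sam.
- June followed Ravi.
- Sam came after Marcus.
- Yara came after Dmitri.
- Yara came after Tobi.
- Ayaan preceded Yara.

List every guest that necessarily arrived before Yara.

Ayaan, Dmitri, June, Luca, Ravi, Tobi

Directly stated before Yara: Ayaan, Dmitri, June, Ravi, and Tobi.
Luca reaches Yara via Luca → Ravi → Yara.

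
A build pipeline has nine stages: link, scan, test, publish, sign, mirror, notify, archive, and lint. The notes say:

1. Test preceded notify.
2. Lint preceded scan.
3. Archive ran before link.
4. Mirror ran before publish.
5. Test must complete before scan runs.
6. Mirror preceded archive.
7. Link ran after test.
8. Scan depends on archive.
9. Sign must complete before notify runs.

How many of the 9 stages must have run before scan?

Directly stated before scan: archive, lint, and test.
Mirror reaches scan via mirror → archive → scan.
That's archive, lint, mirror, and test — 4 in all.

4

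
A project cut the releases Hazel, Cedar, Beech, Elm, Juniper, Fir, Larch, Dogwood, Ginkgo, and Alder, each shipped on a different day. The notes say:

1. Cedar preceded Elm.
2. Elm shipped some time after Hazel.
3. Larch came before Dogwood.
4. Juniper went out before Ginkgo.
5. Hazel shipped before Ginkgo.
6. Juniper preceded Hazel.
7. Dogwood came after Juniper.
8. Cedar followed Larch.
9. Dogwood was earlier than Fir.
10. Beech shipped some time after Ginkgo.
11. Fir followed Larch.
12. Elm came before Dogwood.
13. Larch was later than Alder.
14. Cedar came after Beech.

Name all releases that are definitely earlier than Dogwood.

Directly stated before Dogwood: Elm, Juniper, and Larch.
Alder reaches Dogwood via Alder → Larch → Dogwood.
Beech reaches Dogwood via Beech → Cedar → Elm → Dogwood.
Cedar reaches Dogwood via Cedar → Elm → Dogwood.
Likewise Ginkgo and Hazel each reach Dogwood by chaining the stated constraints.

Alder, Beech, Cedar, Elm, Ginkgo, Hazel, Juniper, Larch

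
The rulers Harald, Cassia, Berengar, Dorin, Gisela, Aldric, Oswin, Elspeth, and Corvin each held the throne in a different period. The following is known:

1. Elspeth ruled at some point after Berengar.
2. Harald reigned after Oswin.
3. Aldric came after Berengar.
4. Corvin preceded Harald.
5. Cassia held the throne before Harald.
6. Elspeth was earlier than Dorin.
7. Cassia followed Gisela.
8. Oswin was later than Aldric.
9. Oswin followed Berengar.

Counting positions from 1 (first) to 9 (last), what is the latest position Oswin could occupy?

Oswin must come before Harald — 1 ruler forced after them.
Everything else can be placed before Oswin in some valid order, so Oswin can sit as late as position 9 − 1 = 8.

8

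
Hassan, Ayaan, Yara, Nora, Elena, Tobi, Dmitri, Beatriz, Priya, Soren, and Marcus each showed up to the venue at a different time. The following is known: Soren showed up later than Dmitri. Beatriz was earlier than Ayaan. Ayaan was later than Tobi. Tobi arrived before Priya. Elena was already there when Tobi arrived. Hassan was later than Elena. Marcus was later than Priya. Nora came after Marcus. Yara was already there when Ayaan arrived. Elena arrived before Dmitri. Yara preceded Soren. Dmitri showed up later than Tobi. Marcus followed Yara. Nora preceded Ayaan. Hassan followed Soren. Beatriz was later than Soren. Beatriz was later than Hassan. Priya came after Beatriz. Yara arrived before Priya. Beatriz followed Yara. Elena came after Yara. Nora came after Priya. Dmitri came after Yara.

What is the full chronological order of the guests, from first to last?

The constraints fix every adjacent pair, so only one ordering works:
Yara → Elena → Tobi → Dmitri → Soren → Hassan → Beatriz → Priya → Marcus → Nora → Ayaan.

Yara, Elena, Tobi, Dmitri, Soren, Hassan, Beatriz, Priya, Marcus, Nora, Ayaan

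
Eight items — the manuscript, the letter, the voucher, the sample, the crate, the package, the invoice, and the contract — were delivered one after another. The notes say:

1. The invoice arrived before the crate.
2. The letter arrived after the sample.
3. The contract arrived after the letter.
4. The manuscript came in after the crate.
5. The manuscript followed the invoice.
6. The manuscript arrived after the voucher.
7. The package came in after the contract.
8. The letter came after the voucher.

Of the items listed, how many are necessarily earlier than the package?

4

Directly stated before the package: the contract.
The letter reaches the package via the letter → the contract → the package.
The sample reaches the package via the sample → the letter → the contract → the package.
The voucher reaches the package via the voucher → the letter → the contract → the package.
No chain forces the manuscript (or any of the others) ahead of the package.
That's the contract, the letter, the sample, and the voucher — 4 in all.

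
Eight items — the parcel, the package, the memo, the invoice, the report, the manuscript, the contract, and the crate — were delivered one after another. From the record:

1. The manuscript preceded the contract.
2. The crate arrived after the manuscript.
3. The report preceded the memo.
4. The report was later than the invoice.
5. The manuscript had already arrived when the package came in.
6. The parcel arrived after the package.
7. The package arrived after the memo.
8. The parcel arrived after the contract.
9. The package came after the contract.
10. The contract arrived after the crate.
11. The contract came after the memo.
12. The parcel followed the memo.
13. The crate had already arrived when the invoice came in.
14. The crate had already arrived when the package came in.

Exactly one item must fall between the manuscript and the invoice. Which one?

Tracing the constraints gives the manuscript → the crate → the invoice, so the crate sits after the manuscript and before the invoice.
No other item is forced both after the manuscript and before the invoice.

the crate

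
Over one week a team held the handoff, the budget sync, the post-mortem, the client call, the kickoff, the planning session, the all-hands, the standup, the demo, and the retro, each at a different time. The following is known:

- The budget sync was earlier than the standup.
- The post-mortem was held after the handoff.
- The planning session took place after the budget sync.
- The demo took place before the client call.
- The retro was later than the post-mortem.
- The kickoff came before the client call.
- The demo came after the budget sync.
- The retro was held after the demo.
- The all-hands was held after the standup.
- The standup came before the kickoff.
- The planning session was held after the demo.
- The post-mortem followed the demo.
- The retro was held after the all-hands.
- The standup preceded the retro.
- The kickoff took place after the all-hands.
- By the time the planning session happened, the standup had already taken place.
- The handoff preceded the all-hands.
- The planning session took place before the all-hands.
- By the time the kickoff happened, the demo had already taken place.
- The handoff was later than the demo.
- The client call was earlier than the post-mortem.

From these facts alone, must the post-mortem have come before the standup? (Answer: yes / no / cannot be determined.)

no

Tracing the constraints gives the standup → the kickoff → the client call → the post-mortem, so the standup must come before the post-mortem.
That means the post-mortem cannot be before the standup.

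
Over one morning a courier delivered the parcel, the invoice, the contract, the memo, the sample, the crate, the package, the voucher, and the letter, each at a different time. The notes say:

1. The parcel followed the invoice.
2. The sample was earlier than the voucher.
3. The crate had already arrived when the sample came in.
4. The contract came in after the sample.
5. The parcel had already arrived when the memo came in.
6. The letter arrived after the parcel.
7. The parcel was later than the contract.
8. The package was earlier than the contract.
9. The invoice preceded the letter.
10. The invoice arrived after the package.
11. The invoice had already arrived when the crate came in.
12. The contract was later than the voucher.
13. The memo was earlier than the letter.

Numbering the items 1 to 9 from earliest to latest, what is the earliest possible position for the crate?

3

The invoice and the package must both come before the crate — 2 forced predecessors.
Nothing else is forced ahead of the crate, so its earliest slot is position 2 + 1 = 3.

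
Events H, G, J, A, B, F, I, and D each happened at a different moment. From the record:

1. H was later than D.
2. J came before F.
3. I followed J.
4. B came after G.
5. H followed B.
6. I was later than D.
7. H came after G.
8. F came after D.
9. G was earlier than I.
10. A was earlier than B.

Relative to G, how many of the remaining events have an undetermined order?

4

Forced after G: B, H, and I.
That leaves A, D, F, and J with no forced order relative to G — 4.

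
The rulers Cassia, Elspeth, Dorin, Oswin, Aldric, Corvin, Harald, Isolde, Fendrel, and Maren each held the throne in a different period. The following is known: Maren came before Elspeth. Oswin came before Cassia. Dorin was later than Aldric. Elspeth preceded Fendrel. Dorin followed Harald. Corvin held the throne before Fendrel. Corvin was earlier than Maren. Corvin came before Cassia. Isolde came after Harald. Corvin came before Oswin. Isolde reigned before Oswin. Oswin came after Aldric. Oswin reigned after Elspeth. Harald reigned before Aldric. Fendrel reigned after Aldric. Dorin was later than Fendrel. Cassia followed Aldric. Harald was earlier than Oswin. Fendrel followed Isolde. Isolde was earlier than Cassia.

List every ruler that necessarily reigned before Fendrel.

Aldric, Corvin, Elspeth, Harald, Isolde, Maren

Directly stated before Fendrel: Aldric, Corvin, Elspeth, and Isolde.
Harald reaches Fendrel via Harald → Isolde → Fendrel.
Maren reaches Fendrel via Maren → Elspeth → Fendrel.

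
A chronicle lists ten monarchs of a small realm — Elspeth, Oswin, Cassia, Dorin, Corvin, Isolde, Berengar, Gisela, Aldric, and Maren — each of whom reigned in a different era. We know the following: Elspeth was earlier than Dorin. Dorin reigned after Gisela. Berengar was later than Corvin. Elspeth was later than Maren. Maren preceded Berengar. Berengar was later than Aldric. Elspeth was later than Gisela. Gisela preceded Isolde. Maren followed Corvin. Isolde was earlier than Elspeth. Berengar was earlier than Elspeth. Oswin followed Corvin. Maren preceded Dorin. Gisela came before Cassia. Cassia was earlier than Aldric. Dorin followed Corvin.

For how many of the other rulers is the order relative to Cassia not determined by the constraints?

4

Forced before Cassia: Gisela; forced after Cassia: Aldric, Berengar, Dorin, and Elspeth.
That leaves Corvin, Isolde, Maren, and Oswin with no forced order relative to Cassia — 4.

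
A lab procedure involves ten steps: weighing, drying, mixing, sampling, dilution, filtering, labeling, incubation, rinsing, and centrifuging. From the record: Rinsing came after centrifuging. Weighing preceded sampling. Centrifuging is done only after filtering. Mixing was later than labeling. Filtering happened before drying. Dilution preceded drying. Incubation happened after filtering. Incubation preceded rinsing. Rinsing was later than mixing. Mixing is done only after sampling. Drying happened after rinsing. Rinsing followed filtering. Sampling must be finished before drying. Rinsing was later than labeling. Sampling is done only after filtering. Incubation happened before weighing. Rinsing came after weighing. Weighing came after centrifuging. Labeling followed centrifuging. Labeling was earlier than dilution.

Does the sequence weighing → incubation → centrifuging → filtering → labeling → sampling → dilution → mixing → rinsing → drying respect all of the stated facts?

no

The constraints require filtering before centrifuging, but in the proposed sequence centrifuging appears ahead of filtering. That one violation is enough.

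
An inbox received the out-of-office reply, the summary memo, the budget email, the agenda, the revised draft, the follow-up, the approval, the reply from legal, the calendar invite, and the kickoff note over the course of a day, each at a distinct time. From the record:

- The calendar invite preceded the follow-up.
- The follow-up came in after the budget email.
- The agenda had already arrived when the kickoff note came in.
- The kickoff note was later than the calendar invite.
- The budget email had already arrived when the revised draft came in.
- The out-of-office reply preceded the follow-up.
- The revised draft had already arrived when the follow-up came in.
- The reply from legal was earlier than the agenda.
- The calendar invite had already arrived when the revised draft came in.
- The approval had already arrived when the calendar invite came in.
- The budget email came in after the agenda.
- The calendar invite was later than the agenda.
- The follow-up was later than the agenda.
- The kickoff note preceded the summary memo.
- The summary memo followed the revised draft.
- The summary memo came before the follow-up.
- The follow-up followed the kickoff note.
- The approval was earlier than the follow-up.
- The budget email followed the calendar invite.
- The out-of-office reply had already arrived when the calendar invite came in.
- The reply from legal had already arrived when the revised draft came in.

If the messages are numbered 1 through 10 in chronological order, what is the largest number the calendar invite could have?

5

The calendar invite must come before the budget email, the follow-up, the kickoff note, the revised draft, and the summary memo — 5 messages forced after it.
Everything else can be placed before the calendar invite in some valid order, so the calendar invite can sit as late as position 10 − 5 = 5.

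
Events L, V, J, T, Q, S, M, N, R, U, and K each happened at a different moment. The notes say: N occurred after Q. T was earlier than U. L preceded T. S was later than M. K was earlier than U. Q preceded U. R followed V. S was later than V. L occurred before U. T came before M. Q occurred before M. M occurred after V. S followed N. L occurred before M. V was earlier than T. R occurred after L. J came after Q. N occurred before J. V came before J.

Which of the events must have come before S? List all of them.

L, M, N, Q, T, V

Directly stated before S: M, N, and V.
L reaches S via L → M → S.
Q reaches S via Q → N → S.
T reaches S via T → M → S.
No chain forces J (or any of the others) ahead of S.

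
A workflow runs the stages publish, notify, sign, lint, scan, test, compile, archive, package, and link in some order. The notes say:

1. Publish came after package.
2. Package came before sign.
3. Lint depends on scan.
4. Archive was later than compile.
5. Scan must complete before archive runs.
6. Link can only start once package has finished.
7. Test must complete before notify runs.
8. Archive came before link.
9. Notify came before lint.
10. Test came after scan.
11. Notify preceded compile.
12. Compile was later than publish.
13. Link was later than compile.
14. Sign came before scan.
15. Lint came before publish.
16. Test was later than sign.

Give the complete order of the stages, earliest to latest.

The constraints fix every adjacent pair, so only one ordering works:
package → sign → scan → test → notify → lint → publish → compile → archive → link.

package, sign, scan, test, notify, lint, publish, compile, archive, link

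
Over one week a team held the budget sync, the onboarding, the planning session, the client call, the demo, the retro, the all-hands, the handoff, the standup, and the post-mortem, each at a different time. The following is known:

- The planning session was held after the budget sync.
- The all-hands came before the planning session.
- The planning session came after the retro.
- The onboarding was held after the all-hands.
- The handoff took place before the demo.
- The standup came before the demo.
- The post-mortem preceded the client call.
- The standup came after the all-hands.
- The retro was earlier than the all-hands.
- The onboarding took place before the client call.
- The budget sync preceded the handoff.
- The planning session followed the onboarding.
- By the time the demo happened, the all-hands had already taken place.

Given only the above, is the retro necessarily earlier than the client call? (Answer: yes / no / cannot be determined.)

Chain the constraints: the retro → the all-hands → the onboarding → the client call. Each link is directly stated, so the retro comes before the client call.

yes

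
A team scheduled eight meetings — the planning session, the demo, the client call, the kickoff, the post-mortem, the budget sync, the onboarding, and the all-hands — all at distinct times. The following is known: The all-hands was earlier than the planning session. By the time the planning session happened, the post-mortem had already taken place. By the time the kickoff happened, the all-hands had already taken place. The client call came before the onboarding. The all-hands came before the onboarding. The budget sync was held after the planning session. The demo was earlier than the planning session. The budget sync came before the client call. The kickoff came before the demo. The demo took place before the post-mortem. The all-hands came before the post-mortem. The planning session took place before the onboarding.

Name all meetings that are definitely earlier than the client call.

Directly stated before the client call: the budget sync.
The all-hands reaches the client call via the all-hands → the planning session → the budget sync → the client call.
The demo reaches the client call via the demo → the planning session → the budget sync → the client call.
The kickoff reaches the client call via the kickoff → the demo → the planning session → the budget sync → the client call.
Likewise the planning session and the post-mortem each reach the client call by chaining the stated constraints.
No chain forces the onboarding ahead of the client call.

the all-hands, the budget sync, the demo, the kickoff, the planning session, the post-mortem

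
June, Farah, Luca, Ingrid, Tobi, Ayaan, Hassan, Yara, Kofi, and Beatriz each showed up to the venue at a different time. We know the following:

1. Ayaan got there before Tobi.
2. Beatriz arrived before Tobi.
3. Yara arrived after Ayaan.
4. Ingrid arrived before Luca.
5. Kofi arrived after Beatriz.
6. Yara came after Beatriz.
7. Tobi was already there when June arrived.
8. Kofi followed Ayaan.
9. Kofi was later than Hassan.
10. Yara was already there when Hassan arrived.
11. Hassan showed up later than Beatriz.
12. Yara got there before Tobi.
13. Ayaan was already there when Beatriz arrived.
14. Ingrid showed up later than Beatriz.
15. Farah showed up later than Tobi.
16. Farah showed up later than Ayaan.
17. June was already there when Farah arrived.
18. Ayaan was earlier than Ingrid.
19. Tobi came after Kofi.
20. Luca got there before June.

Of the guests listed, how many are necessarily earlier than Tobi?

5

Directly stated before Tobi: Ayaan, Beatriz, Kofi, and Yara.
Hassan reaches Tobi via Hassan → Kofi → Tobi.
No chain forces Ingrid (or any of the others) ahead of Tobi.
That's Ayaan, Beatriz, Hassan, Kofi, and Yara — 5 in all.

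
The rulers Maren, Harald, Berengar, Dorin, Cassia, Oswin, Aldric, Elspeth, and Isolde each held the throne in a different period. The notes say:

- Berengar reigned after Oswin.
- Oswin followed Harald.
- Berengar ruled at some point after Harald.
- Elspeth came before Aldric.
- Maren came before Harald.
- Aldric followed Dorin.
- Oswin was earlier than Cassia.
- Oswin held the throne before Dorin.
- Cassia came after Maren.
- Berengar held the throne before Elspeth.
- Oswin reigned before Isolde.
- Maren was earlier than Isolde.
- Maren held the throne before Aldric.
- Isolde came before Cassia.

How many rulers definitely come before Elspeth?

4

Directly stated before Elspeth: Berengar.
Harald reaches Elspeth via Harald → Berengar → Elspeth.
Maren reaches Elspeth via Maren → Harald → Berengar → Elspeth.
Oswin reaches Elspeth via Oswin → Berengar → Elspeth.
That's Berengar, Harald, Maren, and Oswin — 4 in all.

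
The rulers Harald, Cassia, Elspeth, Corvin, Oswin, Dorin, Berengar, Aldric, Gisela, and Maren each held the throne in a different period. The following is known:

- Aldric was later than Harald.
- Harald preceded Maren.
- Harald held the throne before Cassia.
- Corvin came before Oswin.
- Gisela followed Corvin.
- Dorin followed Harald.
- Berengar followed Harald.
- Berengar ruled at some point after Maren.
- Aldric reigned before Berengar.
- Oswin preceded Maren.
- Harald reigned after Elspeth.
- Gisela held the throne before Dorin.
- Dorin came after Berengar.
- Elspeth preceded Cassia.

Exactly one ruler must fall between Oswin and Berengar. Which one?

Maren

Tracing the constraints gives Oswin → Maren → Berengar, so Maren sits after Oswin and before Berengar.
No other ruler is forced both after Oswin and before Berengar.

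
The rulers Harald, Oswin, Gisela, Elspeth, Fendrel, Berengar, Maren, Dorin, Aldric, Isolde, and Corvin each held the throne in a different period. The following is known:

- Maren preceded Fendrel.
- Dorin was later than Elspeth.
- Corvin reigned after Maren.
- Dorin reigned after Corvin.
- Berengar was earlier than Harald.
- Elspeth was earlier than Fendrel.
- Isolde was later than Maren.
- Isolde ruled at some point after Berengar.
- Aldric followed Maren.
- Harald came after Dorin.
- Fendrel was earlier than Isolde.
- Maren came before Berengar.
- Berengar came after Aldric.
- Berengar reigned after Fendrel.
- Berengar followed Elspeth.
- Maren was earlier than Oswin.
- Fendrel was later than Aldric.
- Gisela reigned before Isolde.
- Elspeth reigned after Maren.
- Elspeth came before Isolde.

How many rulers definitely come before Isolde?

6

Directly stated before Isolde: Berengar, Elspeth, Fendrel, Gisela, and Maren.
Aldric reaches Isolde via Aldric → Berengar → Isolde.
That's Aldric, Berengar, Elspeth, Fendrel, Gisela, and Maren — 6 in all.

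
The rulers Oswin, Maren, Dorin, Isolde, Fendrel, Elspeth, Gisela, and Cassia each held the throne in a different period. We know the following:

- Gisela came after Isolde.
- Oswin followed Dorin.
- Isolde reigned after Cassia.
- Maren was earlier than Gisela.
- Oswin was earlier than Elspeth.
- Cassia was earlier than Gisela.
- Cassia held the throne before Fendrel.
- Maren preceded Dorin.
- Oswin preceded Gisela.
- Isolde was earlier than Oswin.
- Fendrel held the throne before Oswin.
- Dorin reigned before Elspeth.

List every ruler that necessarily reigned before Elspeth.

Directly stated before Elspeth: Dorin and Oswin.
Cassia reaches Elspeth via Cassia → Isolde → Oswin → Elspeth.
Fendrel reaches Elspeth via Fendrel → Oswin → Elspeth.
Isolde reaches Elspeth via Isolde → Oswin → Elspeth.
Likewise Maren reaches Elspeth by chaining the stated constraints.
No chain forces Gisela ahead of Elspeth.

Cassia, Dorin, Fendrel, Isolde, Maren, Oswin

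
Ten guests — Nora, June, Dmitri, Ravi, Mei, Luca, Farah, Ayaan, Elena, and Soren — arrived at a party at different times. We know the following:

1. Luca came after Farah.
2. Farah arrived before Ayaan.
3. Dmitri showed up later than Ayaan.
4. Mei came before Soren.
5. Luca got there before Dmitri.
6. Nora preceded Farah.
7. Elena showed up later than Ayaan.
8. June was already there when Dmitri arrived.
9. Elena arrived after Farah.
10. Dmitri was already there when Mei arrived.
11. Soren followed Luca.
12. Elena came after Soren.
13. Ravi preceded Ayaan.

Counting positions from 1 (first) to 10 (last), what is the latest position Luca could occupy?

6

Luca must come before Dmitri, Elena, Mei, and Soren — 4 guests forced after them.
Everything else can be placed before Luca in some valid order, so Luca can sit as late as position 10 − 4 = 6.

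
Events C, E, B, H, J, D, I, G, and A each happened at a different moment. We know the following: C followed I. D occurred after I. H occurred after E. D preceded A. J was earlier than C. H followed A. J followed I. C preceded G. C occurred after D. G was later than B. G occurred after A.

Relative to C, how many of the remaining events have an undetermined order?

4

Forced before C: D, I, and J; forced after C: G.
That leaves A, B, E, and H with no forced order relative to C — 4.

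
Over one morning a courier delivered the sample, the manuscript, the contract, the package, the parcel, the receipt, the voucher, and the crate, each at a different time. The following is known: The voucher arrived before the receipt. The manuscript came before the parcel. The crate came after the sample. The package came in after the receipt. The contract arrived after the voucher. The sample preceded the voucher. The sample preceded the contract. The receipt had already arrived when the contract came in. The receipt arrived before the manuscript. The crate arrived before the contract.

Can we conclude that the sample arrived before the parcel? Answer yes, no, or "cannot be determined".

yes

Chain the constraints: the sample → the voucher → the receipt → the manuscript → the parcel. Each link is directly stated, so the sample comes before the parcel.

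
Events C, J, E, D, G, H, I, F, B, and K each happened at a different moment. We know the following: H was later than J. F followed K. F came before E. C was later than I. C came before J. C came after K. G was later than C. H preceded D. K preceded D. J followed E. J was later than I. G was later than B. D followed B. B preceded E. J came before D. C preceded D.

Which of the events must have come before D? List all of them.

B, C, E, F, H, I, J, K

Directly stated before D: B, C, H, J, and K.
E reaches D via E → J → D.
F reaches D via F → E → J → D.
I reaches D via I → C → D.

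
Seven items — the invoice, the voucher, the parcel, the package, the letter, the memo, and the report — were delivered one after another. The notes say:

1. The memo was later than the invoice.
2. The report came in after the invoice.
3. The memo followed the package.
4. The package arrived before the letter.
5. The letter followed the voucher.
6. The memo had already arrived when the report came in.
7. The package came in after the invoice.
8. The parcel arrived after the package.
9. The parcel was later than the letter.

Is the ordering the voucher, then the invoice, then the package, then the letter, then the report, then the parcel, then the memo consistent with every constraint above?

The constraints require the memo before the report, but in the proposed sequence the report appears ahead of the memo. That one violation is enough.

no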